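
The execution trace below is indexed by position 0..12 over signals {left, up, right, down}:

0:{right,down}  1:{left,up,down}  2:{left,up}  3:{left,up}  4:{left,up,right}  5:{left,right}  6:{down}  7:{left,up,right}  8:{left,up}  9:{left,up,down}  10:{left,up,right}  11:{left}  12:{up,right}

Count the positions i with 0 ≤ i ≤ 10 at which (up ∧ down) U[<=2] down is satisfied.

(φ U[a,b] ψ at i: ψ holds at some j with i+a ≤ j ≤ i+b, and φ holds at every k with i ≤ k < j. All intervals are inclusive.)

4

Evaluate at each i in [0,10]:
  i=0: ✓ (rhs at j=0)
  i=1: ✓ (rhs at j=1)
  i=2: ✗ (no rhs in [2,4])
  i=3: ✗ (no rhs in [3,5])
  i=4: ✗ (lhs fails at k=4 before rhs at j=6)
  i=5: ✗ (lhs fails at k=5 before rhs at j=6)
  i=6: ✓ (rhs at j=6)
  i=7: ✗ (lhs fails at k=7 before rhs at j=9)
  i=8: ✗ (lhs fails at k=8 before rhs at j=9)
  i=9: ✓ (rhs at j=9)
  i=10: ✗ (no rhs in [10,12])
Positions where it holds: {0, 1, 6, 9} → 4.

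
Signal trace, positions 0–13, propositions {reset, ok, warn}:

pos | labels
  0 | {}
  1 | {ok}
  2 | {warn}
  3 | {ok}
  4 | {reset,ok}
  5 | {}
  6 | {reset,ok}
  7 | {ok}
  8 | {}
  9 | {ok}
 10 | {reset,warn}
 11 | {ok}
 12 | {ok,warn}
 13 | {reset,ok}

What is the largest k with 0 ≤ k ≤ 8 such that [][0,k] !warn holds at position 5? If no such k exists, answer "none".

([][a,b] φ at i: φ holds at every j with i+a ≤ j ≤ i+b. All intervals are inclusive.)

4

!warn must hold from j=5 onward; find where it first fails.
  j=5: holds
  j=6: holds
  j=7: holds
  j=8: holds
  j=9: holds
  j=10: fails
Holds on [5,9], so largest k = 4.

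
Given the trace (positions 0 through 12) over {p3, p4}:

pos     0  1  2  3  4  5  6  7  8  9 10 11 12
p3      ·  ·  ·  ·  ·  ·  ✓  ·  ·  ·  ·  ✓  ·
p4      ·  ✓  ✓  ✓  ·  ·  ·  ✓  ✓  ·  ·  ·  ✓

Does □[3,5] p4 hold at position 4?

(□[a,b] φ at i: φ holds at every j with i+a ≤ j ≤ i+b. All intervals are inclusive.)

Check p4 at every j in [7,9]:
  j=7: true
  j=8: true
  j=9: false
Fails at j=9 → formula fails.

Does not hold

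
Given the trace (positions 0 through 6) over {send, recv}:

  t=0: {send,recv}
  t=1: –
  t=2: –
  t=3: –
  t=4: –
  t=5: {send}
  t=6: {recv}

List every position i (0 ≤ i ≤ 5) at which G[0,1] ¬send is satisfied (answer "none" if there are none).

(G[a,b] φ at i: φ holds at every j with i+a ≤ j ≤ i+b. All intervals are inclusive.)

1, 2, 3

Evaluate at each i in [0,5]:
  i=0: ✗ (fails at j=0)
  i=1: ✓ (all of [1,2])
  i=2: ✓ (all of [2,3])
  i=3: ✓ (all of [3,4])
  i=4: ✗ (fails at j=5)
  i=5: ✗ (fails at j=5)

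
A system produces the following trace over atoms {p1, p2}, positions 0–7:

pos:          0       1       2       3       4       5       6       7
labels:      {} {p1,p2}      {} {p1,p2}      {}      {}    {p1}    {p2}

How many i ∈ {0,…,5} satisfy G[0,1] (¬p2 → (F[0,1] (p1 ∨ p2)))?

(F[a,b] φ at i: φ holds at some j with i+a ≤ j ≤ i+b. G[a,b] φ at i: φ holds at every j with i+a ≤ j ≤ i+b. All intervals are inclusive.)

Evaluate at each i in [0,5]:
  i=0: ✓ (all of [0,1])
  i=1: ✓ (all of [1,2])
  i=2: ✓ (all of [2,3])
  i=3: ✗ (fails at j=4)
  i=4: ✗ (fails at j=4)
  i=5: ✓ (all of [5,6])
Positions where it holds: {0, 1, 2, 5} → 4.

4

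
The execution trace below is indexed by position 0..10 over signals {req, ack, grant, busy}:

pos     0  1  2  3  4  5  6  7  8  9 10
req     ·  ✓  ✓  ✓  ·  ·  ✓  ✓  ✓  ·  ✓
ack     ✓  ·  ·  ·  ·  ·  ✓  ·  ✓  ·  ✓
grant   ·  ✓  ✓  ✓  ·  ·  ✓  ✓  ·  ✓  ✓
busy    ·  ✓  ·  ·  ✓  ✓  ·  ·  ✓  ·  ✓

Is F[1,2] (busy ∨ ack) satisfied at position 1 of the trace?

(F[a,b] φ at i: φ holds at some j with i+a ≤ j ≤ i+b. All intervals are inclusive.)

No

Check (busy ∨ ack) at each j in [2,3]:
  j=2: false
  j=3: false
No position in the window satisfies it → formula fails.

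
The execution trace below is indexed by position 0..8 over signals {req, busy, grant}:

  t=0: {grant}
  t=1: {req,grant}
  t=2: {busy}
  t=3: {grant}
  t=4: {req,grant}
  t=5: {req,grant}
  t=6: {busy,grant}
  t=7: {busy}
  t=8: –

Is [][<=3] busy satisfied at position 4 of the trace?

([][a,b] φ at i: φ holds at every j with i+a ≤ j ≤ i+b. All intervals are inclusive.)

Check busy at every j in [4,7]:
  j=4: false
  j=5: false
  j=6: true
  j=7: true
Fails at j=4 → formula fails.

Does not hold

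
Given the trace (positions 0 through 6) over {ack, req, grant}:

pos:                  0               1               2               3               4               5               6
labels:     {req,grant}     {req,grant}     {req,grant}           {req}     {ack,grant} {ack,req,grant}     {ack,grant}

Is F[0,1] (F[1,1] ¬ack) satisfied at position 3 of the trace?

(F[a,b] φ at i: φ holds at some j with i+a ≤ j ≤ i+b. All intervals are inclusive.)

Check F[1,1] ¬ack at each j in [3,4]:
  j=3: fails (none in [4,4])
  j=4: fails (none in [5,5])
No position in the window satisfies it → formula fails.

No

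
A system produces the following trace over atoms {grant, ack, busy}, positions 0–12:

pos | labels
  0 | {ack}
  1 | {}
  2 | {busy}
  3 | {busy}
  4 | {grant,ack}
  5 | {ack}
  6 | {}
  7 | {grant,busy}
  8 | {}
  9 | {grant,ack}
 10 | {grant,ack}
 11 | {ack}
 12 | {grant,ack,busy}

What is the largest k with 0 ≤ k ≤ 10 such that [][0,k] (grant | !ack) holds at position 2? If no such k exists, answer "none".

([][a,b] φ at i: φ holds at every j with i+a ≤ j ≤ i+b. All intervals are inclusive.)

(grant | !ack) must hold from j=2 onward; find where it first fails.
  j=2: holds
  j=3: holds
  j=4: holds
  j=5: fails
Holds on [2,4], so largest k = 2.

2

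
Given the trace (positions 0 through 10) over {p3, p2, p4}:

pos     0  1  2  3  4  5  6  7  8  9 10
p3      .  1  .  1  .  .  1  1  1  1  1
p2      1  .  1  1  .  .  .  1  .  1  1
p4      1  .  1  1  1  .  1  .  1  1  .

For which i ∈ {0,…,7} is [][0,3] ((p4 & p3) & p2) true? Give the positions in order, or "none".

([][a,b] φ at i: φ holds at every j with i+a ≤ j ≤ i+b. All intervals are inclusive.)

Evaluate at each i in [0,7]:
  i=0: ✗ (fails at j=0)
  i=1: ✗ (fails at j=1)
  i=2: ✗ (fails at j=2)
  i=3: ✗ (fails at j=4)
  i=4: ✗ (fails at j=4)
  i=5: ✗ (fails at j=5)
  i=6: ✗ (fails at j=6)
  i=7: ✗ (fails at j=7)

none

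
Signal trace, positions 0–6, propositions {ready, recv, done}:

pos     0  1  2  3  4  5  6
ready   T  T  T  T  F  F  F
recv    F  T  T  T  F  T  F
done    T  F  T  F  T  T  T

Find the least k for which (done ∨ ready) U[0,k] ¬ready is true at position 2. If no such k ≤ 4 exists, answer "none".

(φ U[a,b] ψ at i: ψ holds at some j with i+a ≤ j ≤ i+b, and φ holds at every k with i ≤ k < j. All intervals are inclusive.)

Need earliest j ≥ 2 with ¬ready, and (done ∨ ready) at every k in [2,j-1].
  j=2: rhs fails.
  j=3: rhs fails.
  j=4: rhs holds; lhs holds on [2,3]. k = 2.

2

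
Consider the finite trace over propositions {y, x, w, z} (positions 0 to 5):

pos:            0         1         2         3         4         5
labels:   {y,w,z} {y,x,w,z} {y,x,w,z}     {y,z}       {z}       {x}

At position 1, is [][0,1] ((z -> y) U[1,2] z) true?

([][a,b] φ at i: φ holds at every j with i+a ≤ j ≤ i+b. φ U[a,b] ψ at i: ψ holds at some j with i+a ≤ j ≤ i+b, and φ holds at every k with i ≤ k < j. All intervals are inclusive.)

Check ((z -> y) U[1,2] z) at every j in [1,2]:
  j=1: holds
  j=2: holds
All positions satisfy it → formula holds.

Yes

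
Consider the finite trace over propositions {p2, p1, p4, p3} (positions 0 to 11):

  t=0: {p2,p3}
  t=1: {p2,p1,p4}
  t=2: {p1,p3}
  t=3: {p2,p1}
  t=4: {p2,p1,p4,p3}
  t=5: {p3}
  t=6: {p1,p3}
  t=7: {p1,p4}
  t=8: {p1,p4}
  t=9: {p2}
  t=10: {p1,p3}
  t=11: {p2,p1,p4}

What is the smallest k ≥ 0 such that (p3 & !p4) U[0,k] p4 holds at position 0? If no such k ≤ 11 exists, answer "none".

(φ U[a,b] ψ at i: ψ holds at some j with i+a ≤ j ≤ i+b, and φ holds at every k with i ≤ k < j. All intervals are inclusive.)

Need earliest j ≥ 0 with p4, and (p3 & !p4) at every k in [0,j-1].
  j=0: rhs fails.
  j=1: rhs holds; lhs holds on [0,0]. k = 1.

1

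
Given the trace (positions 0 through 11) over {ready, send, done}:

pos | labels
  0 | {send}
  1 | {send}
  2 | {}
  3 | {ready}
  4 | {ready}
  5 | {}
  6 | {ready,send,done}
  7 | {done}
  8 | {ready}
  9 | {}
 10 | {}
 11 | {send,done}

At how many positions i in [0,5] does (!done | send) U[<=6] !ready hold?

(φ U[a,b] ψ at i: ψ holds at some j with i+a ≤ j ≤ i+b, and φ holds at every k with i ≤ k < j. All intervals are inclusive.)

6

Evaluate at each i in [0,5]:
  i=0: ✓ (rhs at j=0)
  i=1: ✓ (rhs at j=1)
  i=2: ✓ (rhs at j=2)
  i=3: ✓ (rhs at j=5; lhs holds on [3,4])
  i=4: ✓ (rhs at j=5; lhs holds on [4,4])
  i=5: ✓ (rhs at j=5)
Positions where it holds: {0, 1, 2, 3, 4, 5} → 6.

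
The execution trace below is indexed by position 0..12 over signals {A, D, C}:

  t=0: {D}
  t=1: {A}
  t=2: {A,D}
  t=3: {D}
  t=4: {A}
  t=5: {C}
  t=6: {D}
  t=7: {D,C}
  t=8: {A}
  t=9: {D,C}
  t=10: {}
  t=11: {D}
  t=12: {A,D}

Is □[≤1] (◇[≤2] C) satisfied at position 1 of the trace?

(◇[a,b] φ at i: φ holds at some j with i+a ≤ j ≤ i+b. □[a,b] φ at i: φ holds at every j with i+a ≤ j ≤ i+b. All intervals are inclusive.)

No

Check ◇[≤2] C at every j in [1,2]:
  j=1: fails (none in [1,3])
  j=2: fails (none in [2,4])
Fails at j=1 → formula fails.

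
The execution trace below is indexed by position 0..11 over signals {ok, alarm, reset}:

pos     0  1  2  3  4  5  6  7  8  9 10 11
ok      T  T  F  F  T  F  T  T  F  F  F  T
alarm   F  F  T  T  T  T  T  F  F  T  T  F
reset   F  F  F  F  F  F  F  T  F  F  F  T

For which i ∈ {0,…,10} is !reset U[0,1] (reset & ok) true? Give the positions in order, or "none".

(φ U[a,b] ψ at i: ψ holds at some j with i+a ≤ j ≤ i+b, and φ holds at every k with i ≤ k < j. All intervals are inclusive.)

Evaluate at each i in [0,10]:
  i=0: ✗ (no rhs in [0,1])
  i=1: ✗ (no rhs in [1,2])
  i=2: ✗ (no rhs in [2,3])
  i=3: ✗ (no rhs in [3,4])
  i=4: ✗ (no rhs in [4,5])
  i=5: ✗ (no rhs in [5,6])
  i=6: ✓ (rhs at j=7; lhs holds on [6,6])
  i=7: ✓ (rhs at j=7)
  i=8: ✗ (no rhs in [8,9])
  i=9: ✗ (no rhs in [9,10])
  i=10: ✓ (rhs at j=11; lhs holds on [10,10])

6, 7, 10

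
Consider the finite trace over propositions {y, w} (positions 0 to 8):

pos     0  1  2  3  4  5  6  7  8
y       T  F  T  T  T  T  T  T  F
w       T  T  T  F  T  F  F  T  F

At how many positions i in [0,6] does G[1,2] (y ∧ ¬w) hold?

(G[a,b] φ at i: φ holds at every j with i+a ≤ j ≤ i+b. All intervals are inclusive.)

1

Evaluate at each i in [0,6]:
  i=0: ✗ (fails at j=1)
  i=1: ✗ (fails at j=2)
  i=2: ✗ (fails at j=4)
  i=3: ✗ (fails at j=4)
  i=4: ✓ (all of [5,6])
  i=5: ✗ (fails at j=7)
  i=6: ✗ (fails at j=7)
Positions where it holds: {4} → 1.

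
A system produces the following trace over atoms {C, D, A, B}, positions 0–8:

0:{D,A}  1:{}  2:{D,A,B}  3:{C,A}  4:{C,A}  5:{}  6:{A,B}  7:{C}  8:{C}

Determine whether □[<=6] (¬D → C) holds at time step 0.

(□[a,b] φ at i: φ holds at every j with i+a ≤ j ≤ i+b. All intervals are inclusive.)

Check (¬D → C) at every j in [0,6]:
  j=0: antecedent false → ✓
  j=1: antecedent true; consequent false → ✗
  j=2: antecedent false → ✓
  j=3: antecedent true; consequent true → ✓
  j=4: antecedent true; consequent true → ✓
  j=5: antecedent true; consequent false → ✗
  j=6: antecedent true; consequent false → ✗
Fails at j=1 → formula fails.

False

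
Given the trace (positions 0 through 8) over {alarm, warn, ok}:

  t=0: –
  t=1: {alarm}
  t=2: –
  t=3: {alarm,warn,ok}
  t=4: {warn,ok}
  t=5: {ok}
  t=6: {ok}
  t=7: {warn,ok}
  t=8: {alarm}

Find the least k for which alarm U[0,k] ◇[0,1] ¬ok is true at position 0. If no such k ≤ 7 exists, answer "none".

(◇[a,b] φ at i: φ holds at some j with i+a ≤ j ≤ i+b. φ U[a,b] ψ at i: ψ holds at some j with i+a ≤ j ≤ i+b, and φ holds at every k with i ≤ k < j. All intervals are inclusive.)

Need earliest j ≥ 0 with ◇[0,1] ¬ok, and alarm at every k in [0,j-1].
  j=0: rhs holds (empty prefix). k = 0.

0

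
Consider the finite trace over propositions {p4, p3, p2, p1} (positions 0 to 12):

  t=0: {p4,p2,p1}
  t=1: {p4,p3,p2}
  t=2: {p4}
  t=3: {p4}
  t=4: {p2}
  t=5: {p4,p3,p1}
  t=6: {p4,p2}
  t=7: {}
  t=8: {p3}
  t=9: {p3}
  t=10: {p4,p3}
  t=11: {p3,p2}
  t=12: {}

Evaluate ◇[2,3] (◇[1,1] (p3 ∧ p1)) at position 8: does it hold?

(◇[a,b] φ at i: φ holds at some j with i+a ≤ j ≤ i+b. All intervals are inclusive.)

Check ◇[1,1] (p3 ∧ p1) at each j in [10,11]:
  j=10: fails (none in [11,11])
  j=11: fails (none in [12,12])
No position in the window satisfies it → formula fails.

No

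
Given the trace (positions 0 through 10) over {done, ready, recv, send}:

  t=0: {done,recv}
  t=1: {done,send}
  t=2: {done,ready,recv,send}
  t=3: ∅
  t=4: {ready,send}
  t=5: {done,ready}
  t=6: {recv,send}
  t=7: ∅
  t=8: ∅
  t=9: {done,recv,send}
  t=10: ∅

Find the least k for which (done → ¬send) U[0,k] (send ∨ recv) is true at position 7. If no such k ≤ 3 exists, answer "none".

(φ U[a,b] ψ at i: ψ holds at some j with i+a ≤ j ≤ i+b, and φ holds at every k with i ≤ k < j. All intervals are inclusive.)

Need earliest j ≥ 7 with (send ∨ recv), and (done → ¬send) at every k in [7,j-1].
  j=7: rhs fails.
  j=8: rhs fails.
  j=9: rhs holds; lhs holds on [7,8]. k = 2.

2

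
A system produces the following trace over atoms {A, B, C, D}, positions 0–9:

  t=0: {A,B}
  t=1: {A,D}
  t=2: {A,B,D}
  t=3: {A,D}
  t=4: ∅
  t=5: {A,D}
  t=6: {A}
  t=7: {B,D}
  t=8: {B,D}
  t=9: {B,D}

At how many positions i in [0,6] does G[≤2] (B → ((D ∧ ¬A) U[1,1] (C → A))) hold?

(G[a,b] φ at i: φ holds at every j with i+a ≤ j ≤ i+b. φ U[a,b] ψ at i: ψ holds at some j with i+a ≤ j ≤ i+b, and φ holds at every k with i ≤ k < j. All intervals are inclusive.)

4

Evaluate at each i in [0,6]:
  i=0: ✗ (fails at j=0)
  i=1: ✗ (fails at j=2)
  i=2: ✗ (fails at j=2)
  i=3: ✓ (all of [3,5])
  i=4: ✓ (all of [4,6])
  i=5: ✓ (all of [5,7])
  i=6: ✓ (all of [6,8])
Positions where it holds: {3, 4, 5, 6} → 4.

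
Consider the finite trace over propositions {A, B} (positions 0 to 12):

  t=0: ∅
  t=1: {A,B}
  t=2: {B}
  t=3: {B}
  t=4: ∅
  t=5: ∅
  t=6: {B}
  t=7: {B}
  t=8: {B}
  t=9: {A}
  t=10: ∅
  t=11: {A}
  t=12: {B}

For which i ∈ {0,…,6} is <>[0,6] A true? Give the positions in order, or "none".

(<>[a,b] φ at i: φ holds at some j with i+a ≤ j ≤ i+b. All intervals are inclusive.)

0, 1, 3, 4, 5, 6

Evaluate at each i in [0,6]:
  i=0: ✓ (witness j=1)
  i=1: ✓ (witness j=1)
  i=2: ✗ (none in [2,8])
  i=3: ✓ (witness j=9)
  i=4: ✓ (witness j=9)
  i=5: ✓ (witness j=9)
  i=6: ✓ (witness j=9)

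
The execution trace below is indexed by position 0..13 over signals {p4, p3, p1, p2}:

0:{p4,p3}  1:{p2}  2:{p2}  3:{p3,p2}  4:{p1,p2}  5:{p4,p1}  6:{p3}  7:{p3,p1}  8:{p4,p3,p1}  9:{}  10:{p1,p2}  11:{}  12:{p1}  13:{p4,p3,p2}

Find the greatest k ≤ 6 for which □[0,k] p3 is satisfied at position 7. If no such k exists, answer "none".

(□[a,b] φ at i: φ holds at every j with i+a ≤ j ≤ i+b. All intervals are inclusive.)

1

p3 must hold from j=7 onward; find where it first fails.
  j=7: holds
  j=8: holds
  j=9: fails
Holds on [7,8], so largest k = 1.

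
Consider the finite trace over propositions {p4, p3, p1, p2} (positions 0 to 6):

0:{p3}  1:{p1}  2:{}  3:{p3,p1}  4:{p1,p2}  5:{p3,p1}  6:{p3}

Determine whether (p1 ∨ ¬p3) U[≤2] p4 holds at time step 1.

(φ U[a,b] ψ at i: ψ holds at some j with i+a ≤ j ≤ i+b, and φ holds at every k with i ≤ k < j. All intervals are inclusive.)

False

Need some j in [1,3] with p4, and (p1 ∨ ¬p3) at every k in [1,j-1].
  j=1: p4 false.
  j=2: p4 false.
  j=3: p4 false.
No j in the window works → until fails.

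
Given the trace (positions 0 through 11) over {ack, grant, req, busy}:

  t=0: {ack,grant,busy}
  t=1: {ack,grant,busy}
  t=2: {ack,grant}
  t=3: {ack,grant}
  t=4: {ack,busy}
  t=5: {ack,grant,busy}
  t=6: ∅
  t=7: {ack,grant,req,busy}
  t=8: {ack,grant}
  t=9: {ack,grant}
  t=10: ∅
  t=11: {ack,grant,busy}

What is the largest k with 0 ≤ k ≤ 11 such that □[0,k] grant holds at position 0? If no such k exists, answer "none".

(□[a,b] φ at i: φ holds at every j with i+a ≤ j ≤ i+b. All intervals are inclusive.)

3

grant must hold from j=0 onward; find where it first fails.
  j=0: holds
  j=1: holds
  j=2: holds
  j=3: holds
  j=4: fails
Holds on [0,3], so largest k = 3.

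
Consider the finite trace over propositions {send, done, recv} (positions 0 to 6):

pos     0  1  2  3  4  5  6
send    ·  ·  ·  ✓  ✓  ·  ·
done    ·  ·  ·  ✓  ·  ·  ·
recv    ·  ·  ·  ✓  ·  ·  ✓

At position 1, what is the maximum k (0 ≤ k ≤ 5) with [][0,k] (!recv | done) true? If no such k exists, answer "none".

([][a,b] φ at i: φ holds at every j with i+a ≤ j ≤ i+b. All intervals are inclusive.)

(!recv | done) must hold from j=1 onward; find where it first fails.
  j=1: holds
  j=2: holds
  j=3: holds
  j=4: holds
  j=5: holds
  j=6: fails
Holds on [1,5], so largest k = 4.

4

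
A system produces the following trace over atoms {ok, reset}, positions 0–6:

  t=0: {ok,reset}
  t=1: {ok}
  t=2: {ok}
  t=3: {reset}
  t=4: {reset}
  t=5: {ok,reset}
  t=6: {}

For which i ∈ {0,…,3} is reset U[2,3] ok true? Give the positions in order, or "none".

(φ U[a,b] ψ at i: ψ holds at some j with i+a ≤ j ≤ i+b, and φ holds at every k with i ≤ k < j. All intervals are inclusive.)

Evaluate at each i in [0,3]:
  i=0: ✗ (lhs fails at k=1 before rhs at j=2)
  i=1: ✗ (no rhs in [3,4])
  i=2: ✗ (lhs fails at k=2 before rhs at j=5)
  i=3: ✓ (rhs at j=5; lhs holds on [3,4])

3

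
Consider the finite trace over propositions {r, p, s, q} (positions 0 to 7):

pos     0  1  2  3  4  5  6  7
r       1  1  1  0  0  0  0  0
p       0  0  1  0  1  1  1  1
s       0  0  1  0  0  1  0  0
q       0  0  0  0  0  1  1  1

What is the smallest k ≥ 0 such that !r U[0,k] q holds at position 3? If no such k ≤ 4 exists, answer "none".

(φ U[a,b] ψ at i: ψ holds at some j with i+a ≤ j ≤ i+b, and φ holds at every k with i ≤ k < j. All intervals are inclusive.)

Need earliest j ≥ 3 with q, and !r at every k in [3,j-1].
  j=3: rhs fails.
  j=4: rhs fails.
  j=5: rhs holds; lhs holds on [3,4]. k = 2.

2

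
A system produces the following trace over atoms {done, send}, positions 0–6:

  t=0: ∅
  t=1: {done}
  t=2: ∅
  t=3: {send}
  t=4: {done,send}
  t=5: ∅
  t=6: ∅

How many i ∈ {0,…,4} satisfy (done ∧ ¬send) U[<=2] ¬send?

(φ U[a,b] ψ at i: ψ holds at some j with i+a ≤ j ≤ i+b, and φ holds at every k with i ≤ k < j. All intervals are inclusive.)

Evaluate at each i in [0,4]:
  i=0: ✓ (rhs at j=0)
  i=1: ✓ (rhs at j=1)
  i=2: ✓ (rhs at j=2)
  i=3: ✗ (lhs fails at k=3 before rhs at j=5)
  i=4: ✗ (lhs fails at k=4 before rhs at j=5)
Positions where it holds: {0, 1, 2} → 3.

3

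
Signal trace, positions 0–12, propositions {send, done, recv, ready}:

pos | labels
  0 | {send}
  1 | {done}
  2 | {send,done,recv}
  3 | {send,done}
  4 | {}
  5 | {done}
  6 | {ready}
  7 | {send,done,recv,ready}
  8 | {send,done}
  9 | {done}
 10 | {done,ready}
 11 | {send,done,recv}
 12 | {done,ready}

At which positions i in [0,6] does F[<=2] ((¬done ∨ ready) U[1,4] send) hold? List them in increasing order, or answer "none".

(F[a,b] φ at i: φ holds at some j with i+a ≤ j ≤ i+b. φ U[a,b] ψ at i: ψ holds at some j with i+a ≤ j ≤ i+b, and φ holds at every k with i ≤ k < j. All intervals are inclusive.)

4, 5, 6

Evaluate at each i in [0,6]:
  i=0: ✗ (none in [0,2])
  i=1: ✗ (none in [1,3])
  i=2: ✗ (none in [2,4])
  i=3: ✗ (none in [3,5])
  i=4: ✓ (witness j=6)
  i=5: ✓ (witness j=6)
  i=6: ✓ (witness j=6)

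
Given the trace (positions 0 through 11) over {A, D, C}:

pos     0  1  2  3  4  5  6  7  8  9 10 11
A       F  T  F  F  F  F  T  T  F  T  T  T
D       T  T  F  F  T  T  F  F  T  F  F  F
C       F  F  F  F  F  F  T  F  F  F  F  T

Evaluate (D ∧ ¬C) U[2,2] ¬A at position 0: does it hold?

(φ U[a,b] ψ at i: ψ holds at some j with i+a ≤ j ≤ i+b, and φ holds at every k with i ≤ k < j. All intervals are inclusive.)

Yes

Need some j in [2,2] with ¬A, and (D ∧ ¬C) at every k in [0,j-1].
  j=2: ¬A holds; (D ∧ ¬C) holds at every k in [0,1] → satisfied.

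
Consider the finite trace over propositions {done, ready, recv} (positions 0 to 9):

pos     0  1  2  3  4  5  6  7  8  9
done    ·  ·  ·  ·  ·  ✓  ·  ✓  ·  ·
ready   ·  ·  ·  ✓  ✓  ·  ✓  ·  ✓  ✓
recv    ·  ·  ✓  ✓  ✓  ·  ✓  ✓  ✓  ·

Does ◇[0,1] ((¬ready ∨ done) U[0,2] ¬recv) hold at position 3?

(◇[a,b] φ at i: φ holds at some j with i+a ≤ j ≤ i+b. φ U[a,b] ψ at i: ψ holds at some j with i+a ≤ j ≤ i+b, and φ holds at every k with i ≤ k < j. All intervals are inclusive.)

Check ((¬ready ∨ done) U[0,2] ¬recv) at each j in [3,4]:
  j=3: fails
  j=4: fails
No position in the window satisfies it → formula fails.

False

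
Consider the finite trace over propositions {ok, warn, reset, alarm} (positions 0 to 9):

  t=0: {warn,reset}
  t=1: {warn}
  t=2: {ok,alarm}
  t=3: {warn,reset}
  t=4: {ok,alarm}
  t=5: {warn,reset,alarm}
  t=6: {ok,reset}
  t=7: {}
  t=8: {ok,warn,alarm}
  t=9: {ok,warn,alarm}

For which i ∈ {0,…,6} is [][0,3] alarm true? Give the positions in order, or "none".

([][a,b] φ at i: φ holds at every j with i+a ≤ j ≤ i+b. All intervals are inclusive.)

none

Evaluate at each i in [0,6]:
  i=0: ✗ (fails at j=0)
  i=1: ✗ (fails at j=1)
  i=2: ✗ (fails at j=3)
  i=3: ✗ (fails at j=3)
  i=4: ✗ (fails at j=6)
  i=5: ✗ (fails at j=6)
  i=6: ✗ (fails at j=6)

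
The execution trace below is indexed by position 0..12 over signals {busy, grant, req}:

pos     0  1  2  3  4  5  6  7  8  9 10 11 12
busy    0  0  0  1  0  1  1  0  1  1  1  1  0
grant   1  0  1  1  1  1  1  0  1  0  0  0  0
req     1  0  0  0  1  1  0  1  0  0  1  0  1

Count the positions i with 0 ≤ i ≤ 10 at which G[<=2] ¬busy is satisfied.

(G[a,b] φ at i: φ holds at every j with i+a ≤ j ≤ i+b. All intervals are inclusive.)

1

Evaluate at each i in [0,10]:
  i=0: ✓ (all of [0,2])
  i=1: ✗ (fails at j=3)
  i=2: ✗ (fails at j=3)
  i=3: ✗ (fails at j=3)
  i=4: ✗ (fails at j=5)
  i=5: ✗ (fails at j=5)
  i=6: ✗ (fails at j=6)
  i=7: ✗ (fails at j=8)
  i=8: ✗ (fails at j=8)
  i=9: ✗ (fails at j=9)
  i=10: ✗ (fails at j=10)
Positions where it holds: {0} → 1.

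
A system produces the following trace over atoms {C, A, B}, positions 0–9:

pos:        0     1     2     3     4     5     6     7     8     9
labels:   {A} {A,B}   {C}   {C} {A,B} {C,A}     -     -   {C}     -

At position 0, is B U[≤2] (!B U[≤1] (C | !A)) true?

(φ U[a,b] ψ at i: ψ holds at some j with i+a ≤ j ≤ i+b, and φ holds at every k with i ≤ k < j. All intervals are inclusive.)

Need some j in [0,2] with (!B U[≤1] (C | !A)), and B at every k in [0,j-1].
  j=0: (!B U[≤1] (C | !A)) — fails.
  j=1: (!B U[≤1] (C | !A)) — fails.
  j=2: (!B U[≤1] (C | !A)) holds, but B fails at k=0 → not this j.
No j in the window works → until fails.

No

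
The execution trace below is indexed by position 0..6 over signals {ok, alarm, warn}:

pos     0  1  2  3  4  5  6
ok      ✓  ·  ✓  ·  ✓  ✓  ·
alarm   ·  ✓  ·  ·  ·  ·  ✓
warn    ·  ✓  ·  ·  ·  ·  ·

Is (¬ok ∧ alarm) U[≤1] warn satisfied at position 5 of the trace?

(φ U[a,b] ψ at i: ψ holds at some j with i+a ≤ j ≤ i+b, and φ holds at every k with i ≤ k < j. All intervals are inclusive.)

Need some j in [5,6] with warn, and (¬ok ∧ alarm) at every k in [5,j-1].
  j=5: warn false.
  j=6: warn false.
No j in the window works → until fails.

False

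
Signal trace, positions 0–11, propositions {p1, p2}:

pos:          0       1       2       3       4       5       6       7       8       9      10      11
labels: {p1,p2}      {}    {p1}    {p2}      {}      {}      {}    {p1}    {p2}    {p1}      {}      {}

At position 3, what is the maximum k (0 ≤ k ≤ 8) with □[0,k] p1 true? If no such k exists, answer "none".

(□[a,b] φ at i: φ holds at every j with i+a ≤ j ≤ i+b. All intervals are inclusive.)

p1 must hold from j=3 onward; find where it first fails.
  j=3: fails → no k works.

none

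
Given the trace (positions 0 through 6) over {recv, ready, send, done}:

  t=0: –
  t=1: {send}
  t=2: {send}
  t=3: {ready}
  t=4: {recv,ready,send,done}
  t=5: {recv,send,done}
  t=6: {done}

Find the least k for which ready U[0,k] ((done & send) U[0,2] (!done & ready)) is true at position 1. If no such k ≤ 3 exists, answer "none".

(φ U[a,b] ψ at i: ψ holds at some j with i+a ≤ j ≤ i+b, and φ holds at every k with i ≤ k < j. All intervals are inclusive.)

Need earliest j ≥ 1 with ((done & send) U[0,2] (!done & ready)), and ready at every k in [1,j-1].
  j=1: rhs fails.
  j=2: rhs fails.
  j=3: rhs holds but lhs fails at k=1.
  j=4: rhs fails.
No witness within the range → none.

none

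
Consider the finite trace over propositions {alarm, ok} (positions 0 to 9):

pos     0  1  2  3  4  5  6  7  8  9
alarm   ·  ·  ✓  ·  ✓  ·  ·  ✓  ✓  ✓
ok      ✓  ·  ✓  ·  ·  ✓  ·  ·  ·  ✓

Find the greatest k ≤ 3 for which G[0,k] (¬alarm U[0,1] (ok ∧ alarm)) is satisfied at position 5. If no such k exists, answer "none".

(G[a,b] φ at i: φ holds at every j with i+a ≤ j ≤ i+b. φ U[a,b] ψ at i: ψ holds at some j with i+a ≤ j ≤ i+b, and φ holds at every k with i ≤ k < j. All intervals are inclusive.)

(¬alarm U[0,1] (ok ∧ alarm)) must hold from j=5 onward; find where it first fails.
  j=5: fails → no k works.

none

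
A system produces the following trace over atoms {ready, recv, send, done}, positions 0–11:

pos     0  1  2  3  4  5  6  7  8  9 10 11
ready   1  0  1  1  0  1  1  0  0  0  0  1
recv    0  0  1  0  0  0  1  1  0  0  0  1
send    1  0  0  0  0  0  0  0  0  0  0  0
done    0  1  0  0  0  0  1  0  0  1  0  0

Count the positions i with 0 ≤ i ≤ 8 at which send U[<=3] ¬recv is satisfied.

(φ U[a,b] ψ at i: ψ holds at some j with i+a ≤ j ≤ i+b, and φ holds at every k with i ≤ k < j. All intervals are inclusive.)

6

Evaluate at each i in [0,8]:
  i=0: ✓ (rhs at j=0)
  i=1: ✓ (rhs at j=1)
  i=2: ✗ (lhs fails at k=2 before rhs at j=3)
  i=3: ✓ (rhs at j=3)
  i=4: ✓ (rhs at j=4)
  i=5: ✓ (rhs at j=5)
  i=6: ✗ (lhs fails at k=6 before rhs at j=8)
  i=7: ✗ (lhs fails at k=7 before rhs at j=8)
  i=8: ✓ (rhs at j=8)
Positions where it holds: {0, 1, 3, 4, 5, 8} → 6.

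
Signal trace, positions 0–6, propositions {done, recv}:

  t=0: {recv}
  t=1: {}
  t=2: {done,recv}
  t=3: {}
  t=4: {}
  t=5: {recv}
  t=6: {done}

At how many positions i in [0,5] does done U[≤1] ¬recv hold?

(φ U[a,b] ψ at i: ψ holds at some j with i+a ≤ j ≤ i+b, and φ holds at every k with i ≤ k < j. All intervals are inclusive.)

Evaluate at each i in [0,5]:
  i=0: ✗ (lhs fails at k=0 before rhs at j=1)
  i=1: ✓ (rhs at j=1)
  i=2: ✓ (rhs at j=3; lhs holds on [2,2])
  i=3: ✓ (rhs at j=3)
  i=4: ✓ (rhs at j=4)
  i=5: ✗ (lhs fails at k=5 before rhs at j=6)
Positions where it holds: {1, 2, 3, 4} → 4.

4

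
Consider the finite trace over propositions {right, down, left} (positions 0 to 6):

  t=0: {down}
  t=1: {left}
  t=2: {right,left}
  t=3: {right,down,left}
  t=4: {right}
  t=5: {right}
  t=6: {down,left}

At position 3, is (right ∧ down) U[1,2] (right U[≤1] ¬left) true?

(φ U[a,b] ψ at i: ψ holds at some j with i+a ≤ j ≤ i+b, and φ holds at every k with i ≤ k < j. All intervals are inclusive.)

Yes

Need some j in [4,5] with (right U[≤1] ¬left), and (right ∧ down) at every k in [3,j-1].
  j=4: (right U[≤1] ¬left) holds; (right ∧ down) holds at every k in [3,3] → satisfied.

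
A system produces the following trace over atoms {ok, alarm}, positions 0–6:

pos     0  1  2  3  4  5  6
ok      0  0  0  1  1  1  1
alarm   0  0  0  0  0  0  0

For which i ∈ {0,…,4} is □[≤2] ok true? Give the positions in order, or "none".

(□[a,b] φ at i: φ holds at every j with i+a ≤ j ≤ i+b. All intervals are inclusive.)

Evaluate at each i in [0,4]:
  i=0: ✗ (fails at j=0)
  i=1: ✗ (fails at j=1)
  i=2: ✗ (fails at j=2)
  i=3: ✓ (all of [3,5])
  i=4: ✓ (all of [4,6])

3, 4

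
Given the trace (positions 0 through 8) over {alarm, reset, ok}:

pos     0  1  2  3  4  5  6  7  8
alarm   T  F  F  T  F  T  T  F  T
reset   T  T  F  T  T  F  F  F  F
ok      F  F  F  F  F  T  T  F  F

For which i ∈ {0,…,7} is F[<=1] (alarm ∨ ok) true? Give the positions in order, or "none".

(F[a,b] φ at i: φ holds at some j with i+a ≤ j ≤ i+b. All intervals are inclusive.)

Evaluate at each i in [0,7]:
  i=0: ✓ (witness j=0)
  i=1: ✗ (none in [1,2])
  i=2: ✓ (witness j=3)
  i=3: ✓ (witness j=3)
  i=4: ✓ (witness j=5)
  i=5: ✓ (witness j=5)
  i=6: ✓ (witness j=6)
  i=7: ✓ (witness j=8)

0, 2, 3, 4, 5, 6, 7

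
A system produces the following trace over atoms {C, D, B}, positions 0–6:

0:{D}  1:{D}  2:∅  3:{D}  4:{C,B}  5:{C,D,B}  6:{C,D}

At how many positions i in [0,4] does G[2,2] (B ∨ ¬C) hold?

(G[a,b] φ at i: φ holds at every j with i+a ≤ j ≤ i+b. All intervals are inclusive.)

4

Evaluate at each i in [0,4]:
  i=0: ✓ (all of [2,2])
  i=1: ✓ (all of [3,3])
  i=2: ✓ (all of [4,4])
  i=3: ✓ (all of [5,5])
  i=4: ✗ (fails at j=6)
Positions where it holds: {0, 1, 2, 3} → 4.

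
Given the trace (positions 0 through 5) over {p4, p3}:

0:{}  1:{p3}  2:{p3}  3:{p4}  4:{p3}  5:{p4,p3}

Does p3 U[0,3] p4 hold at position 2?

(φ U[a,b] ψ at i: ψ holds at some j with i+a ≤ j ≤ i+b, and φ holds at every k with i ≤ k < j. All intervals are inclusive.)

Need some j in [2,5] with p4, and p3 at every k in [2,j-1].
  j=2: p4 false.
  j=3: p4 holds; p3 holds at every k in [2,2] → satisfied.

Yes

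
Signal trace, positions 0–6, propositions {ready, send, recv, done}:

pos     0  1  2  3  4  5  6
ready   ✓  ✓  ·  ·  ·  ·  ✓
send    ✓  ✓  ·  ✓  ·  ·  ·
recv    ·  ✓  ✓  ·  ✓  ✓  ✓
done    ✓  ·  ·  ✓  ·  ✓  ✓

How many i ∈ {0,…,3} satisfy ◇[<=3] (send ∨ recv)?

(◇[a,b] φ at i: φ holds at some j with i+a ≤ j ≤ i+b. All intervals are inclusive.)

4

Evaluate at each i in [0,3]:
  i=0: ✓ (witness j=0)
  i=1: ✓ (witness j=1)
  i=2: ✓ (witness j=2)
  i=3: ✓ (witness j=3)
Positions where it holds: {0, 1, 2, 3} → 4.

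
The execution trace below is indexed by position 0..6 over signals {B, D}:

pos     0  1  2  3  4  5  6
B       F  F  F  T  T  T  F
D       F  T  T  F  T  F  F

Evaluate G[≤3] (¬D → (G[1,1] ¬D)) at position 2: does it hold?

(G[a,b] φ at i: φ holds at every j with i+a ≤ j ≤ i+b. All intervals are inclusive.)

Check (¬D → (G[1,1] ¬D)) at every j in [2,5]:
  j=2: antecedent false → ✓
  j=3: antecedent true; consequent fails at 4 → ✗
  j=4: antecedent false → ✓
  j=5: antecedent true; consequent holds on [6,6] → ✓
Fails at j=3 → formula fails.

No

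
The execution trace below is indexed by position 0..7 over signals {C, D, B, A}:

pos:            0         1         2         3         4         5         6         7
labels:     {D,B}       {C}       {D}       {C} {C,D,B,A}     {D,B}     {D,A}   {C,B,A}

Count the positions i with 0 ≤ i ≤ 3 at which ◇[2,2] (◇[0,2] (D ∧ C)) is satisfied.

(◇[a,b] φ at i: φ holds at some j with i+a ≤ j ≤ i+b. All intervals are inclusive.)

Evaluate at each i in [0,3]:
  i=0: ✓ (witness j=2)
  i=1: ✓ (witness j=3)
  i=2: ✓ (witness j=4)
  i=3: ✗ (none in [5,5])
Positions where it holds: {0, 1, 2} → 3.

3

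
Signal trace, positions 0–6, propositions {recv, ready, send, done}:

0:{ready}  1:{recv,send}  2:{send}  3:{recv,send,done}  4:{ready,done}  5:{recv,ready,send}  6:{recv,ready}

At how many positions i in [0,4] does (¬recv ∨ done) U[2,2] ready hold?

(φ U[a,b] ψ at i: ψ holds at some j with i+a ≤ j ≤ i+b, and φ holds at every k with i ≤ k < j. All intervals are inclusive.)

2

Evaluate at each i in [0,4]:
  i=0: ✗ (no rhs in [2,2])
  i=1: ✗ (no rhs in [3,3])
  i=2: ✓ (rhs at j=4; lhs holds on [2,3])
  i=3: ✓ (rhs at j=5; lhs holds on [3,4])
  i=4: ✗ (lhs fails at k=5 before rhs at j=6)
Positions where it holds: {2, 3} → 2.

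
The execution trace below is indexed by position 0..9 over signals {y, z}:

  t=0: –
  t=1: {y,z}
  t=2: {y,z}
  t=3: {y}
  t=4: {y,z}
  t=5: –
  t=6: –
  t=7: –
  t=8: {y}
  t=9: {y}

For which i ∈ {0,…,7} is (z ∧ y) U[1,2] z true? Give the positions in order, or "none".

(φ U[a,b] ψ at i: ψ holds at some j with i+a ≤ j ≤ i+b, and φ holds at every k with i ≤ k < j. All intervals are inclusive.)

1

Evaluate at each i in [0,7]:
  i=0: ✗ (lhs fails at k=0 before rhs at j=1)
  i=1: ✓ (rhs at j=2; lhs holds on [1,1])
  i=2: ✗ (lhs fails at k=3 before rhs at j=4)
  i=3: ✗ (lhs fails at k=3 before rhs at j=4)
  i=4: ✗ (no rhs in [5,6])
  i=5: ✗ (no rhs in [6,7])
  i=6: ✗ (no rhs in [7,8])
  i=7: ✗ (no rhs in [8,9])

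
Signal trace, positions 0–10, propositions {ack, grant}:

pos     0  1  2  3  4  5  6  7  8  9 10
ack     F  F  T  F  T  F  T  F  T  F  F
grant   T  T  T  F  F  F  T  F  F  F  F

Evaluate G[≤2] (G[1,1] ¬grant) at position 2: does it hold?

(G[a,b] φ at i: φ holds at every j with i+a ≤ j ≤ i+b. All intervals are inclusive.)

Holds

Check G[1,1] ¬grant at every j in [2,4]:
  j=2: holds on [3,3]
  j=3: holds on [4,4]
  j=4: holds on [5,5]
All positions satisfy it → formula holds.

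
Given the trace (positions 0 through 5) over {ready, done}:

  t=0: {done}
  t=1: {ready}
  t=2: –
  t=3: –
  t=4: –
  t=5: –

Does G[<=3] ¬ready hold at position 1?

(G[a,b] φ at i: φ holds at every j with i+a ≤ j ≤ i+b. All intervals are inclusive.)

Does not hold

Check ¬ready at every j in [1,4]:
  j=1: false
  j=2: true
  j=3: true
  j=4: true
Fails at j=1 → formula fails.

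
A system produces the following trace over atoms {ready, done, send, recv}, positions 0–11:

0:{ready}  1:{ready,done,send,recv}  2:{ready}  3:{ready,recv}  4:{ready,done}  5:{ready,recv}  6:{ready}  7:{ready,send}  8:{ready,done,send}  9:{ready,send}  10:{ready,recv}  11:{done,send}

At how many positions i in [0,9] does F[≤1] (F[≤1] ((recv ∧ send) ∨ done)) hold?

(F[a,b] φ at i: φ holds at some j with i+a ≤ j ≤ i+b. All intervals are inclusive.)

Evaluate at each i in [0,9]:
  i=0: ✓ (witness j=0)
  i=1: ✓ (witness j=1)
  i=2: ✓ (witness j=3)
  i=3: ✓ (witness j=3)
  i=4: ✓ (witness j=4)
  i=5: ✗ (none in [5,6])
  i=6: ✓ (witness j=7)
  i=7: ✓ (witness j=7)
  i=8: ✓ (witness j=8)
  i=9: ✓ (witness j=10)
Positions where it holds: {0, 1, 2, 3, 4, 6, 7, 8, 9} → 9.

9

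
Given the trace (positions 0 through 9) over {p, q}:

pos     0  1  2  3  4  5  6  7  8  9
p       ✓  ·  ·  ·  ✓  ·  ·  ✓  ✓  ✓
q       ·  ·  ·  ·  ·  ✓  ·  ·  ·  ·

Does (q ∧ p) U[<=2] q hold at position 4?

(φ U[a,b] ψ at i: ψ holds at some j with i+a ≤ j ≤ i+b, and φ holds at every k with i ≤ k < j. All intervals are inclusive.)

Need some j in [4,6] with q, and (q ∧ p) at every k in [4,j-1].
  j=4: q false.
  j=5: q holds, but (q ∧ p) fails at k=4 → not this j.
  j=6: q false.
No j in the window works → until fails.

Does not hold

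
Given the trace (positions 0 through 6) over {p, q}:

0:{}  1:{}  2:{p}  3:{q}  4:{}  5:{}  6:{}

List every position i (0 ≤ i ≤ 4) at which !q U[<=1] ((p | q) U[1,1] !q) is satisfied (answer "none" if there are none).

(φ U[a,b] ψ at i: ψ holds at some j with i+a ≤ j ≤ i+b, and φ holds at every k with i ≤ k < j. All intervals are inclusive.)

Evaluate at each i in [0,4]:
  i=0: ✗ (no rhs in [0,1])
  i=1: ✗ (no rhs in [1,2])
  i=2: ✓ (rhs at j=3; lhs holds on [2,2])
  i=3: ✓ (rhs at j=3)
  i=4: ✗ (no rhs in [4,5])

2, 3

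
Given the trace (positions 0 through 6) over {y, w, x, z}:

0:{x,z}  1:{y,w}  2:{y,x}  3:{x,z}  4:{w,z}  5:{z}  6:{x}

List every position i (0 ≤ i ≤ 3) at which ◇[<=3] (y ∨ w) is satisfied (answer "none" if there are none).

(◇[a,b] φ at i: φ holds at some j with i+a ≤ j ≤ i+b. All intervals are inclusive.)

0, 1, 2, 3

Evaluate at each i in [0,3]:
  i=0: ✓ (witness j=1)
  i=1: ✓ (witness j=1)
  i=2: ✓ (witness j=2)
  i=3: ✓ (witness j=4)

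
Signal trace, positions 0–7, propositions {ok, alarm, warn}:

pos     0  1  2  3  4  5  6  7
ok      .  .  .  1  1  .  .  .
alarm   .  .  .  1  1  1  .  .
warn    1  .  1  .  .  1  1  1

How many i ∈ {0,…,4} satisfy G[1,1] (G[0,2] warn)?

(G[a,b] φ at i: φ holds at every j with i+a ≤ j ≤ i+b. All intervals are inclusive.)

1

Evaluate at each i in [0,4]:
  i=0: ✗ (fails at j=1)
  i=1: ✗ (fails at j=2)
  i=2: ✗ (fails at j=3)
  i=3: ✗ (fails at j=4)
  i=4: ✓ (all of [5,5])
Positions where it holds: {4} → 1.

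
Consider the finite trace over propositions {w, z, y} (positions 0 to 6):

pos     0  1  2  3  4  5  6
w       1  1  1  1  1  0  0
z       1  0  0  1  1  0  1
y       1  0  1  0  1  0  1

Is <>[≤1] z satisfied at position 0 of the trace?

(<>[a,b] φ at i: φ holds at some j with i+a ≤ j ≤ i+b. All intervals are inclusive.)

True

Check z at each j in [0,1]:
  j=0: true
  j=1: false
Found at j=0 → formula holds.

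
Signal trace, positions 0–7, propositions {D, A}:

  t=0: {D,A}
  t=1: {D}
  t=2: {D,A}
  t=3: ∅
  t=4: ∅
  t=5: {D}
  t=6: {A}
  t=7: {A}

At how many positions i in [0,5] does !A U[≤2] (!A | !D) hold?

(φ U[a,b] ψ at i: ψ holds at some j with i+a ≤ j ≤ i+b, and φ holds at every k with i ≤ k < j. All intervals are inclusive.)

Evaluate at each i in [0,5]:
  i=0: ✗ (lhs fails at k=0 before rhs at j=1)
  i=1: ✓ (rhs at j=1)
  i=2: ✗ (lhs fails at k=2 before rhs at j=3)
  i=3: ✓ (rhs at j=3)
  i=4: ✓ (rhs at j=4)
  i=5: ✓ (rhs at j=5)
Positions where it holds: {1, 3, 4, 5} → 4.

4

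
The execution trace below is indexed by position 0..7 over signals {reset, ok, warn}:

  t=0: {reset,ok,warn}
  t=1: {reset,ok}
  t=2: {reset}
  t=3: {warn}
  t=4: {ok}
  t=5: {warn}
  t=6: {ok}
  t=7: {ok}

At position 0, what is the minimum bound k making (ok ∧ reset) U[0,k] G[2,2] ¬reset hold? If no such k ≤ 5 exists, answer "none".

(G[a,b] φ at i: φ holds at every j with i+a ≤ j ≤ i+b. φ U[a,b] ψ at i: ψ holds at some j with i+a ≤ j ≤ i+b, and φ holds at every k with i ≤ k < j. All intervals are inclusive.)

1

Need earliest j ≥ 0 with G[2,2] ¬reset, and (ok ∧ reset) at every k in [0,j-1].
  j=0: rhs fails.
  j=1: rhs holds; lhs holds on [0,0]. k = 1.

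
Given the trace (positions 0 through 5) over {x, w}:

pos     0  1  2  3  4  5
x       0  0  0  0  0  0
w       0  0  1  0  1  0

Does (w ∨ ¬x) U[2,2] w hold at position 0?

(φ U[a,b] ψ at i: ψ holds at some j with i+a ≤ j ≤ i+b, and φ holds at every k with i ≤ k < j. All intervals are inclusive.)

Yes

Need some j in [2,2] with w, and (w ∨ ¬x) at every k in [0,j-1].
  j=2: w holds; (w ∨ ¬x) holds at every k in [0,1] → satisfied.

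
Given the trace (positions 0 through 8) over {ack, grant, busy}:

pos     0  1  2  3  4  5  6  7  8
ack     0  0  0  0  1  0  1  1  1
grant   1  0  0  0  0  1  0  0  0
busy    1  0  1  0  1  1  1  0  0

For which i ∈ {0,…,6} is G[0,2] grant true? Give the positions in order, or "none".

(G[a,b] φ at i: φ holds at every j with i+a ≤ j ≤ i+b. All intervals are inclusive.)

none

Evaluate at each i in [0,6]:
  i=0: ✗ (fails at j=1)
  i=1: ✗ (fails at j=1)
  i=2: ✗ (fails at j=2)
  i=3: ✗ (fails at j=3)
  i=4: ✗ (fails at j=4)
  i=5: ✗ (fails at j=6)
  i=6: ✗ (fails at j=6)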